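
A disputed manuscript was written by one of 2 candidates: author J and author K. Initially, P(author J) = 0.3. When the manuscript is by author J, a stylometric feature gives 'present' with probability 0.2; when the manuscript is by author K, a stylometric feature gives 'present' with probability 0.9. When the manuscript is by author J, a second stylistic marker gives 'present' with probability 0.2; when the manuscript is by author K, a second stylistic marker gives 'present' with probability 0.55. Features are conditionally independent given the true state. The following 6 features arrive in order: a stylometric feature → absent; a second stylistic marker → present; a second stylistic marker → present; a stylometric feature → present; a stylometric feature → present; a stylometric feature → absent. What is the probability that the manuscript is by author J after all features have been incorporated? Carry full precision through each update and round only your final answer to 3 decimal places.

0.152

After a stylometric feature='absent': P(author J) = 0.8·0.3000 / (0.8·0.3000 + 0.1·0.7000) ≈ 0.7742
After a second stylistic marker='present': P(author J) = 0.2·0.7742 / (0.2·0.7742 + 0.55·0.2258) ≈ 0.5549
After a second stylistic marker='present': P(author J) = 0.2·0.5549 / (0.2·0.5549 + 0.55·0.4451) ≈ 0.3119
After a stylometric feature='present': P(author J) = 0.2·0.3119 / (0.2·0.3119 + 0.9·0.6881) ≈ 0.0915
After a stylometric feature='present': P(author J) = 0.2·0.0915 / (0.2·0.0915 + 0.9·0.9085) ≈ 0.0219
After a stylometric feature='absent': P(author J) = 0.8·0.0219 / (0.8·0.0219 + 0.1·0.9781) ≈ 0.1519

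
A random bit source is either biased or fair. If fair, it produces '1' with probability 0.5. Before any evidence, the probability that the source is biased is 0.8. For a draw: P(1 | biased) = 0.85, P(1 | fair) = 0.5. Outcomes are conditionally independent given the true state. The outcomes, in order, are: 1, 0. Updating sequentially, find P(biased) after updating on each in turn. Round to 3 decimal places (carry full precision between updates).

After '1': P(biased) = 0.85·0.8000 / (0.85·0.8000 + 0.5·0.2000) ≈ 0.8718
After '0': P(biased) = 0.15·0.8718 / (0.15·0.8718 + 0.5·0.1282) ≈ 0.6711

0.671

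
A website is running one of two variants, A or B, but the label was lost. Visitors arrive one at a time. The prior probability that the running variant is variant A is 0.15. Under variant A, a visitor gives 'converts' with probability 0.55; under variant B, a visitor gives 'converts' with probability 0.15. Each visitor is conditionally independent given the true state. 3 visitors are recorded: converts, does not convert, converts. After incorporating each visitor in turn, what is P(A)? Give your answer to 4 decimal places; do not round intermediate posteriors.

After 'converts': P(A) = 0.55·0.1500 / (0.55·0.1500 + 0.15·0.8500) ≈ 0.3929
After 'does not convert': P(A) = 0.45·0.3929 / (0.45·0.3929 + 0.85·0.6071) ≈ 0.2552
After 'converts': P(A) = 0.55·0.2552 / (0.55·0.2552 + 0.15·0.7448) ≈ 0.5567

0.5567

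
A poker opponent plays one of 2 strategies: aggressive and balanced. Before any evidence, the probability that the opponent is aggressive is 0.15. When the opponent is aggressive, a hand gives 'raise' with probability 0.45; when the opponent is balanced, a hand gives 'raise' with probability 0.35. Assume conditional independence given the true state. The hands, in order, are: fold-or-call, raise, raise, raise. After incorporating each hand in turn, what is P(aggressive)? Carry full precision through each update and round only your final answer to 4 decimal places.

Apply Bayes' rule sequentially, carrying P(aggressive) forward.
After 'fold-or-call': P(aggressive) = 0.55·0.1500 / (0.55·0.1500 + 0.65·0.8500) ≈ 0.1299
After 'raise': P(aggressive) = 0.45·0.1299 / (0.45·0.1299 + 0.35·0.8701) ≈ 0.1611
After 'raise': P(aggressive) = 0.45·0.1611 / (0.45·0.1611 + 0.35·0.8389) ≈ 0.1980
After 'raise': P(aggressive) = 0.45·0.1980 / (0.45·0.1980 + 0.35·0.8020) ≈ 0.2409

0.2409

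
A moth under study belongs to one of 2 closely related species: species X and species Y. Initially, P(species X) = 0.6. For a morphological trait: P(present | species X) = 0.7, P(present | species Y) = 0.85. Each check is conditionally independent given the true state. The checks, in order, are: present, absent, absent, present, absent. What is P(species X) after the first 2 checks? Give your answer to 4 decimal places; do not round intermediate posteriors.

After 'present': P(species X) = 0.7·0.6000 / (0.7·0.6000 + 0.85·0.4000) ≈ 0.5526
After 'absent': P(species X) = 0.3·0.5526 / (0.3·0.5526 + 0.15·0.4474) ≈ 0.7119

0.7119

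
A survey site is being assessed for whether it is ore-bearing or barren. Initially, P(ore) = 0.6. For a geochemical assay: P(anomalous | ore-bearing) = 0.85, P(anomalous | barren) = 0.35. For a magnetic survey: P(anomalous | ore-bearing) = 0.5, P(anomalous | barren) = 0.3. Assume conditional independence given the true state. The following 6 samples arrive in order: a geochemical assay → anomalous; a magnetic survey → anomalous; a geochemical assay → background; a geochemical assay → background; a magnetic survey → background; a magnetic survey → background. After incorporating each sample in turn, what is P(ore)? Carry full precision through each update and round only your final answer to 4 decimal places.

0.1416

Each posterior becomes the prior for the next update.
After a geochemical assay='anomalous': P(ore) = 0.85·0.6000 / (0.85·0.6000 + 0.35·0.4000) ≈ 0.7846
After a magnetic survey='anomalous': P(ore) = 0.5·0.7846 / (0.5·0.7846 + 0.3·0.2154) ≈ 0.8586
After a geochemical assay='background': P(ore) = 0.15·0.8586 / (0.15·0.8586 + 0.65·0.1414) ≈ 0.5835
After a geochemical assay='background': P(ore) = 0.15·0.5835 / (0.15·0.5835 + 0.65·0.4165) ≈ 0.2443
After a magnetic survey='background': P(ore) = 0.5·0.2443 / (0.5·0.2443 + 0.7·0.7557) ≈ 0.1876
After a magnetic survey='background': P(ore) = 0.5·0.1876 / (0.5·0.1876 + 0.7·0.8124) ≈ 0.1416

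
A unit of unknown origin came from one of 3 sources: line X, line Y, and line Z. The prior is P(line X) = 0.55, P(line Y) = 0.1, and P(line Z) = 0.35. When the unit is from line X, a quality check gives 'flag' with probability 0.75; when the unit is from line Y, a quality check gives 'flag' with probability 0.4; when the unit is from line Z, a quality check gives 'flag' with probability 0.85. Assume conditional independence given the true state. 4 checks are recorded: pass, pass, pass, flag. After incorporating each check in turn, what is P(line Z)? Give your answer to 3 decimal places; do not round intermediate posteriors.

After 'pass': normaliser = 0.25·0.5500 + 0.6·0.1000 + 0.15·0.3500; P(line X) ≈ 0.5500, P(line Y) ≈ 0.2400, P(line Z) ≈ 0.2100
After 'pass': normaliser = 0.25·0.5500 + 0.6·0.2400 + 0.15·0.2100; P(line X) ≈ 0.4393, P(line Y) ≈ 0.4601, P(line Z) ≈ 0.1006
After 'pass': normaliser = 0.25·0.4393 + 0.6·0.4601 + 0.15·0.1006; P(line X) ≈ 0.2739, P(line Y) ≈ 0.6884, P(line Z) ≈ 0.0376
After 'flag': normaliser = 0.75·0.2739 + 0.4·0.6884 + 0.85·0.0376; P(line X) ≈ 0.4006, P(line Y) ≈ 0.5370, P(line Z) ≈ 0.0624

0.062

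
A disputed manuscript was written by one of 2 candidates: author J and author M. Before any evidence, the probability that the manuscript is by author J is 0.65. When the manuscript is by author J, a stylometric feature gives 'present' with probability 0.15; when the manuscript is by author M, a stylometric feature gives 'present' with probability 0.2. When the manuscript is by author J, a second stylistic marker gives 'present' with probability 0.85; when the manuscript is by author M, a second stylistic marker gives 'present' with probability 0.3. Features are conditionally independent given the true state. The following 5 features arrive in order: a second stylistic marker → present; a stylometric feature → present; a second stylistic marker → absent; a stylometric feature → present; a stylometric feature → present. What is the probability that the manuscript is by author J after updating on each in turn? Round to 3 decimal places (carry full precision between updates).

0.322

After a second stylistic marker='present': P(author J) = 0.85·0.6500 / (0.85·0.6500 + 0.3·0.3500) ≈ 0.8403
After a stylometric feature='present': P(author J) = 0.15·0.8403 / (0.15·0.8403 + 0.2·0.1597) ≈ 0.7978
After a second stylistic marker='absent': P(author J) = 0.15·0.7978 / (0.15·0.7978 + 0.7·0.2022) ≈ 0.4582
After a stylometric feature='present': P(author J) = 0.15·0.4582 / (0.15·0.4582 + 0.2·0.5418) ≈ 0.3881
After a stylometric feature='present': P(author J) = 0.15·0.3881 / (0.15·0.3881 + 0.2·0.6119) ≈ 0.3223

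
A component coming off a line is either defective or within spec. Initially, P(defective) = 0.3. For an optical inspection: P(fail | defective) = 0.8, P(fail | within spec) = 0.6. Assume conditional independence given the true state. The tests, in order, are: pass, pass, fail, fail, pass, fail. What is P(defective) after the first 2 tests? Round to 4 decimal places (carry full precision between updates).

After 'pass': P(defective) = 0.2·0.3000 / (0.2·0.3000 + 0.4·0.7000) ≈ 0.1765
After 'pass': P(defective) = 0.2·0.1765 / (0.2·0.1765 + 0.4·0.8235) ≈ 0.0968

0.0968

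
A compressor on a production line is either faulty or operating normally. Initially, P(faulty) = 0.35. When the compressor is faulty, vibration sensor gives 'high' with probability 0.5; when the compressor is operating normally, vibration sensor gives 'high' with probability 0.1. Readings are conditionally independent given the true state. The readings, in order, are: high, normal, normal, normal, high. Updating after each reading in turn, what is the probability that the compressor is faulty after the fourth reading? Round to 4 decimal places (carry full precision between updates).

0.3158

After 'high': P(faulty) = 0.5·0.3500 / (0.5·0.3500 + 0.1·0.6500) ≈ 0.7292
After 'normal': P(faulty) = 0.5·0.7292 / (0.5·0.7292 + 0.9·0.2708) ≈ 0.5993
After 'normal': P(faulty) = 0.5·0.5993 / (0.5·0.5993 + 0.9·0.4007) ≈ 0.4538
After 'normal': P(faulty) = 0.5·0.4538 / (0.5·0.4538 + 0.9·0.5462) ≈ 0.3158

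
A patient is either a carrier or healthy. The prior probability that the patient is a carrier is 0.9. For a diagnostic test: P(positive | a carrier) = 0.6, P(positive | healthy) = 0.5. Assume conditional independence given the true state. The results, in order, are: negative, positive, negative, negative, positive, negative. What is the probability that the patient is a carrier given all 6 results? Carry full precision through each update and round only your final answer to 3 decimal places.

0.841

After 'negative': P(carrier) = 0.4·0.9000 / (0.4·0.9000 + 0.5·0.1000) ≈ 0.8780
After 'positive': P(carrier) = 0.6·0.8780 / (0.6·0.8780 + 0.5·0.1220) ≈ 0.8963
After 'negative': P(carrier) = 0.4·0.8963 / (0.4·0.8963 + 0.5·0.1037) ≈ 0.8736
After 'negative': P(carrier) = 0.4·0.8736 / (0.4·0.8736 + 0.5·0.1264) ≈ 0.8469
After 'positive': P(carrier) = 0.6·0.8469 / (0.6·0.8469 + 0.5·0.1531) ≈ 0.8690
After 'negative': P(carrier) = 0.4·0.8690 / (0.4·0.8690 + 0.5·0.1310) ≈ 0.8415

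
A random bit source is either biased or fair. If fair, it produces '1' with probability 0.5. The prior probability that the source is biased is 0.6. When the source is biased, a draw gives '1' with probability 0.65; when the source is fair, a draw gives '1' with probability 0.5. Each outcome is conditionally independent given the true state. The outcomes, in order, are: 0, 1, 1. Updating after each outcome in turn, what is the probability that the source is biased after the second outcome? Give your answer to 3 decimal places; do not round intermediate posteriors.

0.577

After '0': P(biased) = 0.35·0.6000 / (0.35·0.6000 + 0.5·0.4000) ≈ 0.5122
After '1': P(biased) = 0.65·0.5122 / (0.65·0.5122 + 0.5·0.4878) ≈ 0.5772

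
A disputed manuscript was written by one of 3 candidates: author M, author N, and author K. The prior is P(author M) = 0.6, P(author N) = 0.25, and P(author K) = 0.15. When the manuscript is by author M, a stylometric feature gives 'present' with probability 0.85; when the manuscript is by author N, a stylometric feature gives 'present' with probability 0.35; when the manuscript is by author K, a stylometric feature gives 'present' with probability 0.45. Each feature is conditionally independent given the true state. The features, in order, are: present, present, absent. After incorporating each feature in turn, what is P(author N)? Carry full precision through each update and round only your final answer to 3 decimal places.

Apply Bayes' rule sequentially, carrying P(author N) forward.
After 'present': normaliser = 0.85·0.6000 + 0.35·0.2500 + 0.45·0.1500; P(author M) ≈ 0.7669, P(author N) ≈ 0.1316, P(author K) ≈ 0.1015
After 'present': normaliser = 0.85·0.7669 + 0.35·0.1316 + 0.45·0.1015; P(author M) ≈ 0.8766, P(author N) ≈ 0.0619, P(author K) ≈ 0.0614
After 'absent': normaliser = 0.15·0.8766 + 0.65·0.0619 + 0.55·0.0614; P(author M) ≈ 0.6398, P(author N) ≈ 0.1959, P(author K) ≈ 0.1644

0.196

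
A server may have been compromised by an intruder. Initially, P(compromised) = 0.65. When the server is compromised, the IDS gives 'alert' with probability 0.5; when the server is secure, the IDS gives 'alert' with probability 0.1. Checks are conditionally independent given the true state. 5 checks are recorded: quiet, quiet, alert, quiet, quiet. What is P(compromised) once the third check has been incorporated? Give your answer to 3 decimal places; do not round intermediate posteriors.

After 'quiet': P(compromised) = 0.5·0.6500 / (0.5·0.6500 + 0.9·0.3500) ≈ 0.5078
After 'quiet': P(compromised) = 0.5·0.5078 / (0.5·0.5078 + 0.9·0.4922) ≈ 0.3643
After 'alert': P(compromised) = 0.5·0.3643 / (0.5·0.3643 + 0.1·0.6357) ≈ 0.7413

0.741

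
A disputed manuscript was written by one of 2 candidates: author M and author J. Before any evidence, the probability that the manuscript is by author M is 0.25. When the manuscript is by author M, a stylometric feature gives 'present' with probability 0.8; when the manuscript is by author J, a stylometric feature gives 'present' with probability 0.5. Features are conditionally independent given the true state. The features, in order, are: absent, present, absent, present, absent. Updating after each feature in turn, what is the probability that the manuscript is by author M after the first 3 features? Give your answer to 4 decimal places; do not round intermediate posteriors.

After 'absent': P(author M) = 0.2·0.2500 / (0.2·0.2500 + 0.5·0.7500) ≈ 0.1176
After 'present': P(author M) = 0.8·0.1176 / (0.8·0.1176 + 0.5·0.8824) ≈ 0.1758
After 'absent': P(author M) = 0.2·0.1758 / (0.2·0.1758 + 0.5·0.8242) ≈ 0.0786

0.0786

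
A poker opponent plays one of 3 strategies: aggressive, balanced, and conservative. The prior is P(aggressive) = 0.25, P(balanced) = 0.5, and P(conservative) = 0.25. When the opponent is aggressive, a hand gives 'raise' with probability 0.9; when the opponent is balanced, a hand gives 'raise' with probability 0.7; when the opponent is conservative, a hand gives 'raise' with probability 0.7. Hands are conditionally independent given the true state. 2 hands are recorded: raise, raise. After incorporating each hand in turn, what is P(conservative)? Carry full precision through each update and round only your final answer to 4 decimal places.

After 'raise': normaliser = 0.9·0.2500 + 0.7·0.5000 + 0.7·0.2500; P(aggressive) ≈ 0.3000, P(balanced) ≈ 0.4667, P(conservative) ≈ 0.2333
After 'raise': normaliser = 0.9·0.3000 + 0.7·0.4667 + 0.7·0.2333; P(aggressive) ≈ 0.3553, P(balanced) ≈ 0.4298, P(conservative) ≈ 0.2149

0.2149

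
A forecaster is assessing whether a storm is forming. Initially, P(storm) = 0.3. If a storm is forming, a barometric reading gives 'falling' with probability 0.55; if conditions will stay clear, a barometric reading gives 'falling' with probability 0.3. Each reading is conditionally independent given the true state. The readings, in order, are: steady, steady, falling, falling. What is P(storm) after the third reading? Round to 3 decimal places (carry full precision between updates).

Each posterior becomes the prior for the next update.
After 'steady': P(storm) = 0.45·0.3000 / (0.45·0.3000 + 0.7·0.7000) ≈ 0.2160
After 'steady': P(storm) = 0.45·0.2160 / (0.45·0.2160 + 0.7·0.7840) ≈ 0.1505
After 'falling': P(storm) = 0.55·0.1505 / (0.55·0.1505 + 0.3·0.8495) ≈ 0.2451

0.245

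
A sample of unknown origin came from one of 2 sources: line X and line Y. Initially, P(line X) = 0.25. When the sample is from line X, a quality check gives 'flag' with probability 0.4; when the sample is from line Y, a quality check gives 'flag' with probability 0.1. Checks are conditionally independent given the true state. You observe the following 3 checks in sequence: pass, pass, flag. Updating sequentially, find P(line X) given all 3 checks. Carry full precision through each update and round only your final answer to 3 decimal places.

0.372

After 'pass': P(line X) = 0.6·0.2500 / (0.6·0.2500 + 0.9·0.7500) ≈ 0.1818
After 'pass': P(line X) = 0.6·0.1818 / (0.6·0.1818 + 0.9·0.8182) ≈ 0.1290
After 'flag': P(line X) = 0.4·0.1290 / (0.4·0.1290 + 0.1·0.8710) ≈ 0.3721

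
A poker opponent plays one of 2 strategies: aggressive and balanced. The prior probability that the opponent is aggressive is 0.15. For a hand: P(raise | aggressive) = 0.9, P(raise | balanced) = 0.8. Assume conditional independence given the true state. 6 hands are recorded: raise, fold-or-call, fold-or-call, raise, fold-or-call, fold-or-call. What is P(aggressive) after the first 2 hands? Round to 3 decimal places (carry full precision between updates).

Apply Bayes' rule sequentially, carrying P(aggressive) forward.
After 'raise': P(aggressive) = 0.9·0.1500 / (0.9·0.1500 + 0.8·0.8500) ≈ 0.1656
After 'fold-or-call': P(aggressive) = 0.1·0.1656 / (0.1·0.1656 + 0.2·0.8344) ≈ 0.0903

0.090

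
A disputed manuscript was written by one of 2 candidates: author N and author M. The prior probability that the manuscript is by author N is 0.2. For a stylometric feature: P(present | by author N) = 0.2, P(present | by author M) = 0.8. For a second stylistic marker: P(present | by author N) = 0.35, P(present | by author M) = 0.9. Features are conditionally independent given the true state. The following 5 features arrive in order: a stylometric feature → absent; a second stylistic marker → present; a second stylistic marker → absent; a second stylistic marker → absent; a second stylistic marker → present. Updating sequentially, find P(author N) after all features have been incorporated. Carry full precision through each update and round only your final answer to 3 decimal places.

After a stylometric feature='absent': P(author N) = 0.8·0.2000 / (0.8·0.2000 + 0.2·0.8000) ≈ 0.5000
After a second stylistic marker='present': P(author N) = 0.35·0.5000 / (0.35·0.5000 + 0.9·0.5000) ≈ 0.2800
After a second stylistic marker='absent': P(author N) = 0.65·0.2800 / (0.65·0.2800 + 0.1·0.7200) ≈ 0.7165
After a second stylistic marker='absent': P(author N) = 0.65·0.7165 / (0.65·0.7165 + 0.1·0.2835) ≈ 0.9426
After a second stylistic marker='present': P(author N) = 0.35·0.9426 / (0.35·0.9426 + 0.9·0.0574) ≈ 0.8647

0.865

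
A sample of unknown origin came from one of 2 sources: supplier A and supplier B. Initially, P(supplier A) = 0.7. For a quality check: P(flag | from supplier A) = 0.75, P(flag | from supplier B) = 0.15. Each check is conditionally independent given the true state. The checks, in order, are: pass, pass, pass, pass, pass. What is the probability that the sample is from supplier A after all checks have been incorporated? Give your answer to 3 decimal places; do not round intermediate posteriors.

0.005

After 'pass': P(supplier A) = 0.25·0.7000 / (0.25·0.7000 + 0.85·0.3000) ≈ 0.4070
After 'pass': P(supplier A) = 0.25·0.4070 / (0.25·0.4070 + 0.85·0.5930) ≈ 0.1679
After 'pass': P(supplier A) = 0.25·0.1679 / (0.25·0.1679 + 0.85·0.8321) ≈ 0.0560
After 'pass': P(supplier A) = 0.25·0.0560 / (0.25·0.0560 + 0.85·0.9440) ≈ 0.0172
After 'pass': P(supplier A) = 0.25·0.0172 / (0.25·0.0172 + 0.85·0.9828) ≈ 0.0051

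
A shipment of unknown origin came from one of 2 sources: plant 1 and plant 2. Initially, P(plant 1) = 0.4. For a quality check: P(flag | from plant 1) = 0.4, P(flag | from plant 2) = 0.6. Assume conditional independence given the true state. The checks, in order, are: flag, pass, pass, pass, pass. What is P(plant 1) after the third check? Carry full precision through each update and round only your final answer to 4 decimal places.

After 'flag': P(plant 1) = 0.4·0.4000 / (0.4·0.4000 + 0.6·0.6000) ≈ 0.3077
After 'pass': P(plant 1) = 0.6·0.3077 / (0.6·0.3077 + 0.4·0.6923) ≈ 0.4000
After 'pass': P(plant 1) = 0.6·0.4000 / (0.6·0.4000 + 0.4·0.6000) ≈ 0.5000

0.5000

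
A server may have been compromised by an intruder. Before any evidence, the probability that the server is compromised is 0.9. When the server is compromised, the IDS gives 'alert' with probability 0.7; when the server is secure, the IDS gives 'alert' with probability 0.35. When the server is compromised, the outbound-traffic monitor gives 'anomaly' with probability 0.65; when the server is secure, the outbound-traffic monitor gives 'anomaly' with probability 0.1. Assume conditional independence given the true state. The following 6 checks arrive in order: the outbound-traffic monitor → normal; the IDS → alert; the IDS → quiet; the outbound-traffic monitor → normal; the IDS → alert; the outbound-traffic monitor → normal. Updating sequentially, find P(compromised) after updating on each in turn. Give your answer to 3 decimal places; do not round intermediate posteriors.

After the outbound-traffic monitor='normal': P(compromised) = 0.35·0.9000 / (0.35·0.9000 + 0.9·0.1000) ≈ 0.7778
After the IDS='alert': P(compromised) = 0.7·0.7778 / (0.7·0.7778 + 0.35·0.2222) ≈ 0.8750
After the IDS='quiet': P(compromised) = 0.3·0.8750 / (0.3·0.8750 + 0.65·0.1250) ≈ 0.7636
After the outbound-traffic monitor='normal': P(compromised) = 0.35·0.7636 / (0.35·0.7636 + 0.9·0.2364) ≈ 0.5568
After the IDS='alert': P(compromised) = 0.7·0.5568 / (0.7·0.5568 + 0.35·0.4432) ≈ 0.7153
After the outbound-traffic monitor='normal': P(compromised) = 0.35·0.7153 / (0.35·0.7153 + 0.9·0.2847) ≈ 0.4942

0.494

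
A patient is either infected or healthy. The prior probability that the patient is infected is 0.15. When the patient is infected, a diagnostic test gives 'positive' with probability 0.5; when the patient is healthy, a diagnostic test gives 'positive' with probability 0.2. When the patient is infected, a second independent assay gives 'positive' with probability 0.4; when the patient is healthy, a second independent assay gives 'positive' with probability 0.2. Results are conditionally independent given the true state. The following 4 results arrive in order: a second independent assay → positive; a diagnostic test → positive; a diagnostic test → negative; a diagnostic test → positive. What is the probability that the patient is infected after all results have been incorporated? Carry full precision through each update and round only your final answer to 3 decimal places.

0.580

Each posterior becomes the prior for the next update.
After a second independent assay='positive': P(infected) = 0.4·0.1500 / (0.4·0.1500 + 0.2·0.8500) ≈ 0.2609
After a diagnostic test='positive': P(infected) = 0.5·0.2609 / (0.5·0.2609 + 0.2·0.7391) ≈ 0.4688
After a diagnostic test='negative': P(infected) = 0.5·0.4688 / (0.5·0.4688 + 0.8·0.5312) ≈ 0.3555
After a diagnostic test='positive': P(infected) = 0.5·0.3555 / (0.5·0.3555 + 0.2·0.6445) ≈ 0.5796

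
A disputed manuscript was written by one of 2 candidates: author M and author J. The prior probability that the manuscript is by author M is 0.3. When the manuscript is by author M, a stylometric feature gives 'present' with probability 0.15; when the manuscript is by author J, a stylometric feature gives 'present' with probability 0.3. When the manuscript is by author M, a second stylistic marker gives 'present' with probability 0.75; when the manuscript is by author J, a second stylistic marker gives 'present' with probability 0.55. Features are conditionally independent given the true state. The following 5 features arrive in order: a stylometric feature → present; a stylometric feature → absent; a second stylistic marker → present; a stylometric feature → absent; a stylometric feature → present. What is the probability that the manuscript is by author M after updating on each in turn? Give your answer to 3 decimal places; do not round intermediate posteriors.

0.177

After a stylometric feature='present': P(author M) = 0.15·0.3000 / (0.15·0.3000 + 0.3·0.7000) ≈ 0.1765
After a stylometric feature='absent': P(author M) = 0.85·0.1765 / (0.85·0.1765 + 0.7·0.8235) ≈ 0.2065
After a second stylistic marker='present': P(author M) = 0.75·0.2065 / (0.75·0.2065 + 0.55·0.7935) ≈ 0.2619
After a stylometric feature='absent': P(author M) = 0.85·0.2619 / (0.85·0.2619 + 0.7·0.7381) ≈ 0.3011
After a stylometric feature='present': P(author M) = 0.15·0.3011 / (0.15·0.3011 + 0.3·0.6989) ≈ 0.1772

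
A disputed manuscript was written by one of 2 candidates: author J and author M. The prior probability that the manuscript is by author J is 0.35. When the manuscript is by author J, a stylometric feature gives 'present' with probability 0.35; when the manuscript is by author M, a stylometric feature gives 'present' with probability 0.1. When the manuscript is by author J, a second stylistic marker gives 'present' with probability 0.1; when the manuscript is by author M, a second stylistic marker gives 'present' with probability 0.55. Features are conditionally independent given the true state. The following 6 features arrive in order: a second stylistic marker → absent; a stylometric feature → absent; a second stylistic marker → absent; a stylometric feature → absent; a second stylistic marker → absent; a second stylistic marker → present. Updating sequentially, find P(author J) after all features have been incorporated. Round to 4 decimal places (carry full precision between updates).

0.2900

After a second stylistic marker='absent': P(author J) = 0.9·0.3500 / (0.9·0.3500 + 0.45·0.6500) ≈ 0.5185
After a stylometric feature='absent': P(author J) = 0.65·0.5185 / (0.65·0.5185 + 0.9·0.4815) ≈ 0.4375
After a second stylistic marker='absent': P(author J) = 0.9·0.4375 / (0.9·0.4375 + 0.45·0.5625) ≈ 0.6087
After a stylometric feature='absent': P(author J) = 0.65·0.6087 / (0.65·0.6087 + 0.9·0.3913) ≈ 0.5291
After a second stylistic marker='absent': P(author J) = 0.9·0.5291 / (0.9·0.5291 + 0.45·0.4709) ≈ 0.6920
After a second stylistic marker='present': P(author J) = 0.1·0.6920 / (0.1·0.6920 + 0.55·0.3080) ≈ 0.2900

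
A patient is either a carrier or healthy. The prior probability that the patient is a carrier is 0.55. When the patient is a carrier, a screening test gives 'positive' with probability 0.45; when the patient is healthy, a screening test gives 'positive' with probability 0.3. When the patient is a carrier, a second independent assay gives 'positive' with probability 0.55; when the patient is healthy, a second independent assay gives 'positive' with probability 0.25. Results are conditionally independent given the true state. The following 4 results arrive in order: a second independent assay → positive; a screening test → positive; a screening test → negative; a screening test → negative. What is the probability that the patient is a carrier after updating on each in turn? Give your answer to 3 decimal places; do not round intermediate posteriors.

0.713

After a second independent assay='positive': P(carrier) = 0.55·0.5500 / (0.55·0.5500 + 0.25·0.4500) ≈ 0.7289
After a screening test='positive': P(carrier) = 0.45·0.7289 / (0.45·0.7289 + 0.3·0.2711) ≈ 0.8013
After a screening test='negative': P(carrier) = 0.55·0.8013 / (0.55·0.8013 + 0.7·0.1987) ≈ 0.7601
After a screening test='negative': P(carrier) = 0.55·0.7601 / (0.55·0.7601 + 0.7·0.2399) ≈ 0.7135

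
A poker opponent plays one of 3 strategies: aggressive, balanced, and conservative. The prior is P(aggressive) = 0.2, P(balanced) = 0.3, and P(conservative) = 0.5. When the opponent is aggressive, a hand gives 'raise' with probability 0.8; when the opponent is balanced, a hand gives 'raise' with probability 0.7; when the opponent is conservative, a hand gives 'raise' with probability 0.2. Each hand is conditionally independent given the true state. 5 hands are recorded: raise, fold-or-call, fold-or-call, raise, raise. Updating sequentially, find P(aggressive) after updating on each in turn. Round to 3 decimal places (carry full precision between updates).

0.257

After 'raise': normaliser = 0.8·0.2000 + 0.7·0.3000 + 0.2·0.5000; P(aggressive) ≈ 0.3404, P(balanced) ≈ 0.4468, P(conservative) ≈ 0.2128
After 'fold-or-call': normaliser = 0.2·0.3404 + 0.3·0.4468 + 0.8·0.2128; P(aggressive) ≈ 0.1829, P(balanced) ≈ 0.3600, P(conservative) ≈ 0.4571
After 'fold-or-call': normaliser = 0.2·0.1829 + 0.3·0.3600 + 0.8·0.4571; P(aggressive) ≈ 0.0717, P(balanced) ≈ 0.2116, P(conservative) ≈ 0.7167
After 'raise': normaliser = 0.8·0.0717 + 0.7·0.2116 + 0.2·0.7167; P(aggressive) ≈ 0.1644, P(balanced) ≈ 0.4247, P(conservative) ≈ 0.4109
After 'raise': normaliser = 0.8·0.1644 + 0.7·0.4247 + 0.2·0.4109; P(aggressive) ≈ 0.2573, P(balanced) ≈ 0.5818, P(conservative) ≈ 0.1608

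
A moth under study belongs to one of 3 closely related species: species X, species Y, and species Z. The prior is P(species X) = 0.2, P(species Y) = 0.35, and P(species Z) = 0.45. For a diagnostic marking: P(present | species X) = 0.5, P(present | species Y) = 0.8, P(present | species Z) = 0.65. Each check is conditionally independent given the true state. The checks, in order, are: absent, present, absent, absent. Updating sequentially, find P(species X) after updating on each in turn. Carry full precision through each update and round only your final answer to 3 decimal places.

After 'absent': normaliser = 0.5·0.2000 + 0.2·0.3500 + 0.35·0.4500; P(species X) ≈ 0.3053, P(species Y) ≈ 0.2137, P(species Z) ≈ 0.4809
After 'present': normaliser = 0.5·0.3053 + 0.8·0.2137 + 0.65·0.4809; P(species X) ≈ 0.2400, P(species Y) ≈ 0.2687, P(species Z) ≈ 0.4913
After 'absent': normaliser = 0.5·0.2400 + 0.2·0.2687 + 0.35·0.4913; P(species X) ≈ 0.3471, P(species Y) ≈ 0.1555, P(species Z) ≈ 0.4974
After 'absent': normaliser = 0.5·0.3471 + 0.2·0.1555 + 0.35·0.4974; P(species X) ≈ 0.4582, P(species Y) ≈ 0.0821, P(species Z) ≈ 0.4597

0.458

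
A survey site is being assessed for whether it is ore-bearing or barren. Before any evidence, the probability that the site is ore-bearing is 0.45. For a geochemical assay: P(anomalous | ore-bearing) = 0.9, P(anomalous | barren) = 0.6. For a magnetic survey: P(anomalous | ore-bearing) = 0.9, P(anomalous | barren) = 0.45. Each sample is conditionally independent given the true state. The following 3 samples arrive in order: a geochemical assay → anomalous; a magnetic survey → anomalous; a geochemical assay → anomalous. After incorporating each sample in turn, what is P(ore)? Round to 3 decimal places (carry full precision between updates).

After a geochemical assay='anomalous': P(ore) = 0.9·0.4500 / (0.9·0.4500 + 0.6·0.5500) ≈ 0.5510
After a magnetic survey='anomalous': P(ore) = 0.9·0.5510 / (0.9·0.5510 + 0.45·0.4490) ≈ 0.7105
After a geochemical assay='anomalous': P(ore) = 0.9·0.7105 / (0.9·0.7105 + 0.6·0.2895) ≈ 0.7864

0.786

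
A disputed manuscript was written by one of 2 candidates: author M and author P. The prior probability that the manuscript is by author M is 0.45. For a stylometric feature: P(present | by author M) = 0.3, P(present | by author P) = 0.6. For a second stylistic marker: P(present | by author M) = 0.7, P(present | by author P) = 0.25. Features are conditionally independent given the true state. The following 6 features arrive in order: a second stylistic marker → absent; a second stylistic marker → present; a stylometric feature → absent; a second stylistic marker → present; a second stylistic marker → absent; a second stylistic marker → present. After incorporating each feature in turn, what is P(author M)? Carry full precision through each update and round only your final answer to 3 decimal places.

0.834

After a second stylistic marker='absent': P(author M) = 0.3·0.4500 / (0.3·0.4500 + 0.75·0.5500) ≈ 0.2466
After a second stylistic marker='present': P(author M) = 0.7·0.2466 / (0.7·0.2466 + 0.25·0.7534) ≈ 0.4782
After a stylometric feature='absent': P(author M) = 0.7·0.4782 / (0.7·0.4782 + 0.4·0.5218) ≈ 0.6159
After a second stylistic marker='present': P(author M) = 0.7·0.6159 / (0.7·0.6159 + 0.25·0.3841) ≈ 0.8179
After a second stylistic marker='absent': P(author M) = 0.3·0.8179 / (0.3·0.8179 + 0.75·0.1821) ≈ 0.6424
After a second stylistic marker='present': P(author M) = 0.7·0.6424 / (0.7·0.6424 + 0.25·0.3576) ≈ 0.8341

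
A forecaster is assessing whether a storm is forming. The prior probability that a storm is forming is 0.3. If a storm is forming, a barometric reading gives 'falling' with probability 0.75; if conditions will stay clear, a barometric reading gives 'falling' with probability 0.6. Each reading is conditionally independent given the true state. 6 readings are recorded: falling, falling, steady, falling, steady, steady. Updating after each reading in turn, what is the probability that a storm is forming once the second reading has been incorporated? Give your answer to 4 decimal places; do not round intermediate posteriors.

After 'falling': P(storm) = 0.75·0.3000 / (0.75·0.3000 + 0.6·0.7000) ≈ 0.3488
After 'falling': P(storm) = 0.75·0.3488 / (0.75·0.3488 + 0.6·0.6512) ≈ 0.4011

0.4011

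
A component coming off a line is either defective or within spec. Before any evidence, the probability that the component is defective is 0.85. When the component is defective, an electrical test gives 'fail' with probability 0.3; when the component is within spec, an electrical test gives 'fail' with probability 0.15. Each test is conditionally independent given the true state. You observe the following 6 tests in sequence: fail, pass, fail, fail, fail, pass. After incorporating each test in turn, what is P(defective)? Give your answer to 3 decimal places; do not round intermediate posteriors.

After 'fail': P(defective) = 0.3·0.8500 / (0.3·0.8500 + 0.15·0.1500) ≈ 0.9189
After 'pass': P(defective) = 0.7·0.9189 / (0.7·0.9189 + 0.85·0.0811) ≈ 0.9032
After 'fail': P(defective) = 0.3·0.9032 / (0.3·0.9032 + 0.15·0.0968) ≈ 0.9492
After 'fail': P(defective) = 0.3·0.9492 / (0.3·0.9492 + 0.15·0.0508) ≈ 0.9739
After 'fail': P(defective) = 0.3·0.9739 / (0.3·0.9739 + 0.15·0.0261) ≈ 0.9868
After 'pass': P(defective) = 0.7·0.9868 / (0.7·0.9868 + 0.85·0.0132) ≈ 0.9840

0.984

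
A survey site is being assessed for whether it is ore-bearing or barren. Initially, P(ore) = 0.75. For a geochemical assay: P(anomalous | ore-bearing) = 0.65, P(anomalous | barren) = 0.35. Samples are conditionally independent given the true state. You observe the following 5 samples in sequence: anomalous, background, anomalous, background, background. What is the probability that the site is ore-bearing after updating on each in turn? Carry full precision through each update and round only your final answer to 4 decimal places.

Each posterior becomes the prior for the next update.
After 'anomalous': P(ore) = 0.65·0.7500 / (0.65·0.7500 + 0.35·0.2500) ≈ 0.8478
After 'background': P(ore) = 0.35·0.8478 / (0.35·0.8478 + 0.65·0.1522) ≈ 0.7500
After 'anomalous': P(ore) = 0.65·0.7500 / (0.65·0.7500 + 0.35·0.2500) ≈ 0.8478
After 'background': P(ore) = 0.35·0.8478 / (0.35·0.8478 + 0.65·0.1522) ≈ 0.7500
After 'background': P(ore) = 0.35·0.7500 / (0.35·0.7500 + 0.65·0.2500) ≈ 0.6176

0.6176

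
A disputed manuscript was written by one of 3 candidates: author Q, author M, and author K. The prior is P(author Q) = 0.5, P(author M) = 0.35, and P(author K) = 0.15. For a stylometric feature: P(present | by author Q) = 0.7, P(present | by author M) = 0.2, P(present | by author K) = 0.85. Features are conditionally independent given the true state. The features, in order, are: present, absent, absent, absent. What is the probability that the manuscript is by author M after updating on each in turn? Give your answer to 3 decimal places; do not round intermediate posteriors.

After 'present': normaliser = 0.7·0.5000 + 0.2·0.3500 + 0.85·0.1500; P(author Q) ≈ 0.6393, P(author M) ≈ 0.1279, P(author K) ≈ 0.2329
After 'absent': normaliser = 0.3·0.6393 + 0.8·0.1279 + 0.15·0.2329; P(author Q) ≈ 0.5829, P(author M) ≈ 0.3109, P(author K) ≈ 0.1062
After 'absent': normaliser = 0.3·0.5829 + 0.8·0.3109 + 0.15·0.1062; P(author Q) ≈ 0.3979, P(author M) ≈ 0.5659, P(author K) ≈ 0.0362
After 'absent': normaliser = 0.3·0.3979 + 0.8·0.5659 + 0.15·0.0362; P(author Q) ≈ 0.2067, P(author M) ≈ 0.7839, P(author K) ≈ 0.0094

0.784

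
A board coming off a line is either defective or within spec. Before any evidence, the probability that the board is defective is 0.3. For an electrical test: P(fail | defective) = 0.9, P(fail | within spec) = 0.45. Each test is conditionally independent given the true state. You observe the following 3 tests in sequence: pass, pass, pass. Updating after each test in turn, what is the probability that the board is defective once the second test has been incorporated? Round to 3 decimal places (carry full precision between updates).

0.014

After 'pass': P(defective) = 0.1·0.3000 / (0.1·0.3000 + 0.55·0.7000) ≈ 0.0723
After 'pass': P(defective) = 0.1·0.0723 / (0.1·0.0723 + 0.55·0.9277) ≈ 0.0140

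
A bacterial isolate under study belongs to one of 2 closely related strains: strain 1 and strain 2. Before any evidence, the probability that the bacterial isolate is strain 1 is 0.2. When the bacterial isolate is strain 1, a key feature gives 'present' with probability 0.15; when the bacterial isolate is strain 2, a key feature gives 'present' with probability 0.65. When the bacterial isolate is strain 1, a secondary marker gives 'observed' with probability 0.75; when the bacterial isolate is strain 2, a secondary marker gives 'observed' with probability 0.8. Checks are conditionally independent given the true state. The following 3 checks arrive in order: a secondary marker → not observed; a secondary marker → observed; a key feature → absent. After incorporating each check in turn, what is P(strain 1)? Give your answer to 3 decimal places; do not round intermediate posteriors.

Each posterior becomes the prior for the next update.
After a secondary marker='not observed': P(strain 1) = 0.25·0.2000 / (0.25·0.2000 + 0.2·0.8000) ≈ 0.2381
After a secondary marker='observed': P(strain 1) = 0.75·0.2381 / (0.75·0.2381 + 0.8·0.7619) ≈ 0.2266
After a key feature='absent': P(strain 1) = 0.85·0.2266 / (0.85·0.2266 + 0.35·0.7734) ≈ 0.4157

0.416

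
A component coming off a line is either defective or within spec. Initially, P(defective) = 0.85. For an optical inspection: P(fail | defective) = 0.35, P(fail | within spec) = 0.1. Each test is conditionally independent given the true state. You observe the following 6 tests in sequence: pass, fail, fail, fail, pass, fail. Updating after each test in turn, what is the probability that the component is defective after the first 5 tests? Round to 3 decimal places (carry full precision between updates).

0.992

After 'pass': P(defective) = 0.65·0.8500 / (0.65·0.8500 + 0.9·0.1500) ≈ 0.8036
After 'fail': P(defective) = 0.35·0.8036 / (0.35·0.8036 + 0.1·0.1964) ≈ 0.9347
After 'fail': P(defective) = 0.35·0.9347 / (0.35·0.9347 + 0.1·0.0653) ≈ 0.9804
After 'fail': P(defective) = 0.35·0.9804 / (0.35·0.9804 + 0.1·0.0196) ≈ 0.9943
After 'pass': P(defective) = 0.65·0.9943 / (0.65·0.9943 + 0.9·0.0057) ≈ 0.9922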